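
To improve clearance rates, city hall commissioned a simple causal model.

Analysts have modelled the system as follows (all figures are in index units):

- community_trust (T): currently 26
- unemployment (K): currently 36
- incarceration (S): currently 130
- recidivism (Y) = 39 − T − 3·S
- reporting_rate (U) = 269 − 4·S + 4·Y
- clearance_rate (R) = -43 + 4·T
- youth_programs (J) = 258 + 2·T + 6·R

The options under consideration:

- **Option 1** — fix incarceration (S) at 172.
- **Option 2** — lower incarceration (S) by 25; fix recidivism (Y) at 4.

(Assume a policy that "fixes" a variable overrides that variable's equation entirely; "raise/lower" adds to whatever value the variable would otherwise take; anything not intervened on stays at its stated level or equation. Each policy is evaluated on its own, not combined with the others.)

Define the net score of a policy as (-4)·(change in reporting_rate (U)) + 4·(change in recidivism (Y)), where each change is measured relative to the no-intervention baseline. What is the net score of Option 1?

2184

Baseline:
  T = 26
  S = 130
  Y = 39 − 26 − 3·130 = -377
  U = 269 − 4·130 + 4·(-377) = -1759
Option 1 (S := 172):
  T = 26
  S = 172
  Y = 39 − 26 − 3·172 = -503
  U = 269 − 4·172 + 4·(-503) = -2431
ΔU = -2431 − (-1759) = -672; ΔY = -503 − (-377) = -126
Score = (-4)·(-672) + 4·(-126) = 2184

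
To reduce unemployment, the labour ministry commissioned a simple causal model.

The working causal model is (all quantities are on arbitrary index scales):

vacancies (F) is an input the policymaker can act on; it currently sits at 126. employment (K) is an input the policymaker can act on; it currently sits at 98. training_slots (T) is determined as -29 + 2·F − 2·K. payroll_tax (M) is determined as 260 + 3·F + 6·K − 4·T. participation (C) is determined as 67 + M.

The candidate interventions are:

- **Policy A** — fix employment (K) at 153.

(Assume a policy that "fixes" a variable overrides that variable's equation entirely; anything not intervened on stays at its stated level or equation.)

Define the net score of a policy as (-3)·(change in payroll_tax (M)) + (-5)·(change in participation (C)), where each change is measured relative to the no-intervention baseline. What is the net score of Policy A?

-6160

Baseline:
  F = 126
  K = 98
  T = -29 + 2·126 − 2·98 = 27
  M = 260 + 3·126 + 6·98 − 4·27 = 1118
  C = 67 + 1118 = 1185
Policy A (K := 153):
  F = 126
  K = 153
  T = -29 + 2·126 − 2·153 = -83
  M = 260 + 3·126 + 6·153 − 4·(-83) = 1888
  C = 67 + 1888 = 1955
ΔM = 1888 − 1118 = 770; ΔC = 1955 − 1185 = 770
Score = (-3)·770 + (-5)·770 = -6160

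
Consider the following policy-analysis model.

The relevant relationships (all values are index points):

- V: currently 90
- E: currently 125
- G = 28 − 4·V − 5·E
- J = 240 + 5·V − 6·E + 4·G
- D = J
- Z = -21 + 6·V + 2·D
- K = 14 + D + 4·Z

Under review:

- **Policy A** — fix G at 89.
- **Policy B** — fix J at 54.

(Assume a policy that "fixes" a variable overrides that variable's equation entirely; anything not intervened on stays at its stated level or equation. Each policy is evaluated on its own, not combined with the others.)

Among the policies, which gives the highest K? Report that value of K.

4754

Policy A (G := 89):
  V = 90
  E = 125
  G = 89
  J = 240 + 5·90 − 6·125 + 4·89 = 296
  D = 0 + 296 = 296
  Z = -21 + 6·90 + 2·296 = 1111
  K = 14 + 296 + 4·1111 = 4754
Policy B (J := 54):
  V = 90
  E = 125
  G = 28 − 4·90 − 5·125 = -957
  J = 54
  D = 0 + 54 = 54
  Z = -21 + 6·90 + 2·54 = 627
  K = 14 + 54 + 4·627 = 2576
Comparing — Policy A: K=4754, Policy B: K=2576. Highest is 4754 (Policy A).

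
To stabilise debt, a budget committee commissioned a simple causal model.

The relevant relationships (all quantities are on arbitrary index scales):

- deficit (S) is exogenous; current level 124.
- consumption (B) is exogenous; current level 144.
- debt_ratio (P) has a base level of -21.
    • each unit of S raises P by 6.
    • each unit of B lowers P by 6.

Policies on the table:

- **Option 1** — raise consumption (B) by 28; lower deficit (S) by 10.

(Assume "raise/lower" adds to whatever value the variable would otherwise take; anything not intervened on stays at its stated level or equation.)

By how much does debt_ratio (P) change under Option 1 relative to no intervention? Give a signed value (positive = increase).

-228

Baseline:
  S = 124
  B = 144
  P = -21 + 6·124 − 6·144 = -141
Option 1 (B + 28, S − 10):
  S = 124 − 10 = 114
  B = 144 + 28 = 172
  P = -21 + 6·114 − 6·172 = -369
Change in P: -369 − (-141) = -228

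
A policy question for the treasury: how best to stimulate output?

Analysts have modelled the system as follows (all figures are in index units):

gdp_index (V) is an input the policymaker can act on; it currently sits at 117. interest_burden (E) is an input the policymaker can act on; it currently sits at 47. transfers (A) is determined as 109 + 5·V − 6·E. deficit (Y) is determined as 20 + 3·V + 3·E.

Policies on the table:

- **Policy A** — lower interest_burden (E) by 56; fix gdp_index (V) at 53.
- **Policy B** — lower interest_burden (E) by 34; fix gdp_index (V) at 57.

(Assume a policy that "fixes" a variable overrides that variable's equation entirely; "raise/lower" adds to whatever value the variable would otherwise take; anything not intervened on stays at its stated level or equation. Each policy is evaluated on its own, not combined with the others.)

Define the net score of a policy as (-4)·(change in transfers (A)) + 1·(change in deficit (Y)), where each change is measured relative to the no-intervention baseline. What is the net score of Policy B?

Baseline:
  V = 117
  E = 47
  A = 109 + 5·117 − 6·47 = 412
  Y = 20 + 3·117 + 3·47 = 512
Policy B (E − 34, V := 57):
  V = 57
  E = 47 − 34 = 13
  A = 109 + 5·57 − 6·13 = 316
  Y = 20 + 3·57 + 3·13 = 230
ΔA = 316 − 412 = -96; ΔY = 230 − 512 = -282
Score = (-4)·(-96) + 1·(-282) = 102

102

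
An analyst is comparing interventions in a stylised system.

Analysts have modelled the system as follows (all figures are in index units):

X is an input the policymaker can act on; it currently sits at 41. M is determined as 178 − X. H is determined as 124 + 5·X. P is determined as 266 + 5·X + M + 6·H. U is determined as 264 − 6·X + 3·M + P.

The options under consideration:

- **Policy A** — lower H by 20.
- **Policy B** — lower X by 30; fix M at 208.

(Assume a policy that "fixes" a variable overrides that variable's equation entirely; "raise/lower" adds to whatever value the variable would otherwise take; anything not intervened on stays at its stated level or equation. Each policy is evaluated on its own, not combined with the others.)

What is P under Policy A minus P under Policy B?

859

Policy A (H − 20):
  X = 41
  M = 178 − 41 = 137
  H = 124 + 5·41 (−20 from intervention) = 309
  P = 266 + 5·41 + 137 + 6·309 = 2462
Policy B (X − 30, M := 208):
  X = 41 − 30 = 11
  M = 208
  H = 124 + 5·11 = 179
  P = 266 + 5·11 + 208 + 6·179 = 1603
P: 2462 − 1603 = 859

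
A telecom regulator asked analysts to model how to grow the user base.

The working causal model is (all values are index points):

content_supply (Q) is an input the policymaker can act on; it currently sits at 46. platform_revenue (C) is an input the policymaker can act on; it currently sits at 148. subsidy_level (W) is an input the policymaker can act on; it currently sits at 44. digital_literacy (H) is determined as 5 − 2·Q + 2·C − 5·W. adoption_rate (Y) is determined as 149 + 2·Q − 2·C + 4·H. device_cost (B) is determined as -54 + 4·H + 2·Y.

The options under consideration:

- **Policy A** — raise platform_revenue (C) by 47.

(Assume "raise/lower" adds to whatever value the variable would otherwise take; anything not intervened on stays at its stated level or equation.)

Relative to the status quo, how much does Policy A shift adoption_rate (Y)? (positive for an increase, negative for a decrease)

282

Baseline:
  Q = 46
  C = 148
  W = 44
  H = 5 − 2·46 + 2·148 − 5·44 = -11
  Y = 149 + 2·46 − 2·148 + 4·(-11) = -99
Policy A (C + 47):
  Q = 46
  C = 148 + 47 = 195
  W = 44
  H = 5 − 2·46 + 2·195 − 5·44 = 83
  Y = 149 + 2·46 − 2·195 + 4·83 = 183
Change in Y: 183 − (-99) = 282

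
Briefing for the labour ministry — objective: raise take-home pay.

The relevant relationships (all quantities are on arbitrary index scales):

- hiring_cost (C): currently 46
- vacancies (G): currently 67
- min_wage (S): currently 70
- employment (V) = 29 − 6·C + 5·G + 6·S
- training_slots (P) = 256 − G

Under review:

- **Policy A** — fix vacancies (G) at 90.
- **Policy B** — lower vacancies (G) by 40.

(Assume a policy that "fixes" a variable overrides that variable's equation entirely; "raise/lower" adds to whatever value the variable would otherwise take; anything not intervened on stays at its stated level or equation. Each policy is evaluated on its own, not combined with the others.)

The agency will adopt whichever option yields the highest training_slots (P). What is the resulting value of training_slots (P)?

Policy A (G := 90):
  G = 90
  P = 256 − 90 = 166
Policy B (G − 40):
  G = 67 − 40 = 27
  P = 256 − 27 = 229
Comparing — Policy A: P=166, Policy B: P=229. Highest is 229 (Policy B).

229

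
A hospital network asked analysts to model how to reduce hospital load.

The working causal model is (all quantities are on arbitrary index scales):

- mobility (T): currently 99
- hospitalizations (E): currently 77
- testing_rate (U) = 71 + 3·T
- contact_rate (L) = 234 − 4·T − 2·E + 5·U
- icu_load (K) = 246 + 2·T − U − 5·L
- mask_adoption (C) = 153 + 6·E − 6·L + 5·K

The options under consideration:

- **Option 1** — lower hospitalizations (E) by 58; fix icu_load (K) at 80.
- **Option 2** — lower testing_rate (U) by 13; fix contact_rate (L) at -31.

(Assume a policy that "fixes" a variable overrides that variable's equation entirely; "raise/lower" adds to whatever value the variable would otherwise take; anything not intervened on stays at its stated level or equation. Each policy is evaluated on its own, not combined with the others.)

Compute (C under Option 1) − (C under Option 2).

-11194

Option 1 (E − 58, K := 80):
  T = 99
  E = 77 − 58 = 19
  U = 71 + 3·99 = 368
  L = 234 − 4·99 − 2·19 + 5·368 = 1640
  K = 80
  C = 153 + 6·19 − 6·1640 + 5·80 = -9173
Option 2 (U − 13, L := -31):
  T = 99
  E = 77
  U = 71 + 3·99 (−13 from intervention) = 355
  L = -31
  K = 246 + 2·99 − 355 − 5·(-31) = 244
  C = 153 + 6·77 − 6·(-31) + 5·244 = 2021
C: -9173 − 2021 = -11194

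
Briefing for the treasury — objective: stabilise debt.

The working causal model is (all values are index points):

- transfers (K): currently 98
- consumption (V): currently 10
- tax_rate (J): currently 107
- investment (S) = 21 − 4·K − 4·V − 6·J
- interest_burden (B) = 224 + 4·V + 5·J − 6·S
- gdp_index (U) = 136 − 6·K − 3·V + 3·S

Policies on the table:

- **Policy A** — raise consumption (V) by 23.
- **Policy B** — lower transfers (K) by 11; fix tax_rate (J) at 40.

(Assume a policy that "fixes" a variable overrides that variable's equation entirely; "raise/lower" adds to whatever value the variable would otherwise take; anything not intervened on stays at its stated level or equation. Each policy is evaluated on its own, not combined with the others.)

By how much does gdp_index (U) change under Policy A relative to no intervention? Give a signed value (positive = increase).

Baseline:
  K = 98
  V = 10
  J = 107
  S = 21 − 4·98 − 4·10 − 6·107 = -1053
  U = 136 − 6·98 − 3·10 + 3·(-1053) = -3641
Policy A (V + 23):
  K = 98
  V = 10 + 23 = 33
  J = 107
  S = 21 − 4·98 − 4·33 − 6·107 = -1145
  U = 136 − 6·98 − 3·33 + 3·(-1145) = -3986
Change in U: -3986 − (-3641) = -345

-345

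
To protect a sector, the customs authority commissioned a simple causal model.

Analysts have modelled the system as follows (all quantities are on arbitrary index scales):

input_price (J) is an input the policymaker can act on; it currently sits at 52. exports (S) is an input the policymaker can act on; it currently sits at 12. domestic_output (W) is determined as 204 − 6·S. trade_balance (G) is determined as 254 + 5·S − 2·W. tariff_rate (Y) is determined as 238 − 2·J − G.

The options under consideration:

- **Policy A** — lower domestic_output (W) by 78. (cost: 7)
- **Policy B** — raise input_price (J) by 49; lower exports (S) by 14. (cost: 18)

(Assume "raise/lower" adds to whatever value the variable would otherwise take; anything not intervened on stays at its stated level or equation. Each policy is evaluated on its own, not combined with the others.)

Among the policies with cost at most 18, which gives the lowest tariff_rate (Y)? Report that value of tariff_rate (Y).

-72

Policy A (W − 78):
  J = 52
  S = 12
  W = 204 − 6·12 (−78 from intervention) = 54
  G = 254 + 5·12 − 2·54 = 206
  Y = 238 − 2·52 − 206 = -72
Policy B (J + 49, S − 14):
  J = 52 + 49 = 101
  S = 12 − 14 = -2
  W = 204 − 6·(-2) = 216
  G = 254 + 5·(-2) − 2·216 = -188
  Y = 238 − 2·101 − (-188) = 224
Comparing — Policy A: Y=-72, Policy B: Y=224. Lowest is -72 (Policy A).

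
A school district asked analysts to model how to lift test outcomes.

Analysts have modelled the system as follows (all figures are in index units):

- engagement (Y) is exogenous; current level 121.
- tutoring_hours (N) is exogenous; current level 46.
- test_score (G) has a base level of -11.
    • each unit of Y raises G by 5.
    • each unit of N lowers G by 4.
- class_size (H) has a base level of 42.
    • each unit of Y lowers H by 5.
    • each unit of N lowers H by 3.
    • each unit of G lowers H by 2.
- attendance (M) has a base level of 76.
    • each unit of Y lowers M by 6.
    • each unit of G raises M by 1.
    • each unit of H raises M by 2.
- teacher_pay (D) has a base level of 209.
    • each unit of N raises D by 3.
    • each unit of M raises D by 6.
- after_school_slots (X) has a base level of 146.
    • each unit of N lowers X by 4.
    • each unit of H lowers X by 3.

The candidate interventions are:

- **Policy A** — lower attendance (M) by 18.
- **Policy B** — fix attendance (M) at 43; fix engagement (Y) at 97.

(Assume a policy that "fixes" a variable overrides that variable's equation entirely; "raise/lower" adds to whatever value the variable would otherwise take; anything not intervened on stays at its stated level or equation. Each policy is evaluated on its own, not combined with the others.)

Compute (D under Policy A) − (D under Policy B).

Policy A (M − 18):
  Y = 121
  N = 46
  G = -11 + 5·121 − 4·46 = 410
  H = 42 − 5·121 − 3·46 − 2·410 = -1521
  M = 76 − 6·121 + 410 + 2·(-1521) (−18 from intervention) = -3300
  D = 209 + 3·46 + 6·(-3300) = -19453
Policy B (M := 43, Y := 97):
  Y = 97
  N = 46
  G = -11 + 5·97 − 4·46 = 290
  H = 42 − 5·97 − 3·46 − 2·290 = -1161
  M = 43
  D = 209 + 3·46 + 6·43 = 605
D: -19453 − 605 = -20058

-20058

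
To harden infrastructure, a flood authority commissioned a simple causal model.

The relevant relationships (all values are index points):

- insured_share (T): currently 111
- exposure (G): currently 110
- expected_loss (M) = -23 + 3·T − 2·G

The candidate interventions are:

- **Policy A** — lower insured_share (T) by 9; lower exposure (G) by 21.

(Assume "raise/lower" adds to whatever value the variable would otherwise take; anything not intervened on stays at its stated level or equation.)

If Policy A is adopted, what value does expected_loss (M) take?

Policy A (T − 9, G − 21):
  T = 111 − 9 = 102
  G = 110 − 21 = 89
  M = -23 + 3·102 − 2·89 = 105

105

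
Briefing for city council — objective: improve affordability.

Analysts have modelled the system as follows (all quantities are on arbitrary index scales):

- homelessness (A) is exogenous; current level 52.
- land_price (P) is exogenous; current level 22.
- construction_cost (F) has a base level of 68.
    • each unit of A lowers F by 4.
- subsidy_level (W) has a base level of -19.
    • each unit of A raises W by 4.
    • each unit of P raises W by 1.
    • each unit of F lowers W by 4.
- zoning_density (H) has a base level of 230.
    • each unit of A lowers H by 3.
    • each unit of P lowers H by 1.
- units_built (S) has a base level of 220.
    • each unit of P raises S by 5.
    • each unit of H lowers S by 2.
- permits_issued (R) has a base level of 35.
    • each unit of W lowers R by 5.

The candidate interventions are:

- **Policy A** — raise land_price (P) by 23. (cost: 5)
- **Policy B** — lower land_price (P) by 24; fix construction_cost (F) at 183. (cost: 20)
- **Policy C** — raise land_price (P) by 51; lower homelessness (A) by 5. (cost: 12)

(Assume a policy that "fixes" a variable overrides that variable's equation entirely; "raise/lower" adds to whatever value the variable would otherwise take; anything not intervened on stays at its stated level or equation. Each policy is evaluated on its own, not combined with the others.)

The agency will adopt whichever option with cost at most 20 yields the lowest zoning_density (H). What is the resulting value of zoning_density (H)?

Policy A (P + 23):
  A = 52
  P = 22 + 23 = 45
  H = 230 − 3·52 − 45 = 29
Policy B (P − 24, F := 183):
  A = 52
  P = 22 − 24 = -2
  H = 230 − 3·52 − (-2) = 76
Policy C (P + 51, A − 5):
  A = 52 − 5 = 47
  P = 22 + 51 = 73
  H = 230 − 3·47 − 73 = 16
Comparing — Policy A: H=29, Policy B: H=76, Policy C: H=16. Lowest is 16 (Policy C).

16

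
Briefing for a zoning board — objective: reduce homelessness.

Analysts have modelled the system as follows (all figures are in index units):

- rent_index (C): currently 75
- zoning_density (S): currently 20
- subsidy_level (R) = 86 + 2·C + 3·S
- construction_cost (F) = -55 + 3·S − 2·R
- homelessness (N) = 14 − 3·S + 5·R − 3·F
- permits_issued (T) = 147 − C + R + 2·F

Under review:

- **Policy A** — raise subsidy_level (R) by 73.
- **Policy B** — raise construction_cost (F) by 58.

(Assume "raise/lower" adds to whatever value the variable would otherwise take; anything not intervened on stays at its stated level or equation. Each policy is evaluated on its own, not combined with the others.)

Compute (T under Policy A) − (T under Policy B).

-335

Policy A (R + 73):
  C = 75
  S = 20
  R = 86 + 2·75 + 3·20 (+73 from intervention) = 369
  F = -55 + 3·20 − 2·369 = -733
  T = 147 − 75 + 369 + 2·(-733) = -1025
Policy B (F + 58):
  C = 75
  S = 20
  R = 86 + 2·75 + 3·20 = 296
  F = -55 + 3·20 − 2·296 (+58 from intervention) = -529
  T = 147 − 75 + 296 + 2·(-529) = -690
T: -1025 − (-690) = -335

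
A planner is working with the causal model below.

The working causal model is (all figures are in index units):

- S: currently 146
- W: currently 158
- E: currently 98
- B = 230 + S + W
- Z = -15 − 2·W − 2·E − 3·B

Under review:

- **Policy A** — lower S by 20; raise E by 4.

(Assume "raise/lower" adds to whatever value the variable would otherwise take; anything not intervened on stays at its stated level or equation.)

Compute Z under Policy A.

-2077

Policy A (S − 20, E + 4):
  S = 146 − 20 = 126
  W = 158
  E = 98 + 4 = 102
  B = 230 + 126 + 158 = 514
  Z = -15 − 2·158 − 2·102 − 3·514 = -2077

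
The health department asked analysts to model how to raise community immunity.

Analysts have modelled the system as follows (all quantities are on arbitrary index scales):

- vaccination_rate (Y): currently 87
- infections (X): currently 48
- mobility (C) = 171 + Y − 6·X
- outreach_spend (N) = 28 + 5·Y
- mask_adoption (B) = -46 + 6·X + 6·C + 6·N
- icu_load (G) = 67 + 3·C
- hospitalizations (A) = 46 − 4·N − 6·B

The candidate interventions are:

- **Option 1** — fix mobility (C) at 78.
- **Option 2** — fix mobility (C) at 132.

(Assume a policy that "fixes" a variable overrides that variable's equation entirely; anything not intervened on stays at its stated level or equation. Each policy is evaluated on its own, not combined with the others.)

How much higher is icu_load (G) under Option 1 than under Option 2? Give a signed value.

Option 1 (C := 78):
  Y = 87
  X = 48
  C = 78
  G = 67 + 3·78 = 301
Option 2 (C := 132):
  Y = 87
  X = 48
  C = 132
  G = 67 + 3·132 = 463
G: 301 − 463 = -162

-162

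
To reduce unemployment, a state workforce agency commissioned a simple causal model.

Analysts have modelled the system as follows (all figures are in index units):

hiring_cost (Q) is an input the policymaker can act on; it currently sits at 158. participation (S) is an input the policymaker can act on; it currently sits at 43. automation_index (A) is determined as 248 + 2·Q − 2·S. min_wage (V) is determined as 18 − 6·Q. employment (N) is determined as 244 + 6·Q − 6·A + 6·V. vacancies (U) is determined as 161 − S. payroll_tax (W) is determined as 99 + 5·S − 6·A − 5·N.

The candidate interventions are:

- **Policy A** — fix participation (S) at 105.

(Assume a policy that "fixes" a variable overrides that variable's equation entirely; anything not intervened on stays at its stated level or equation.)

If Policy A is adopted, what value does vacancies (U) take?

56

Policy A (S := 105):
  S = 105
  U = 161 − 105 = 56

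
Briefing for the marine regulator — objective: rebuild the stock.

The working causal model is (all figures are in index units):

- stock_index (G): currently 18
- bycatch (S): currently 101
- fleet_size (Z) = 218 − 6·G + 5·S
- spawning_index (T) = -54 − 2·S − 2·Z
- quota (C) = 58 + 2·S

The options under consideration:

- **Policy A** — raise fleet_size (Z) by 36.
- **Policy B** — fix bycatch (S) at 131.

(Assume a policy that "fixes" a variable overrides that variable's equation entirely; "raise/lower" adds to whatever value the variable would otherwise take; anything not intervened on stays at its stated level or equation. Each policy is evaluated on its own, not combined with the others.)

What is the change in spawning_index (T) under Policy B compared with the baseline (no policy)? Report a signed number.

-360

Baseline:
  G = 18
  S = 101
  Z = 218 − 6·18 + 5·101 = 615
  T = -54 − 2·101 − 2·615 = -1486
Policy B (S := 131):
  G = 18
  S = 131
  Z = 218 − 6·18 + 5·131 = 765
  T = -54 − 2·131 − 2·765 = -1846
Change in T: -1846 − (-1486) = -360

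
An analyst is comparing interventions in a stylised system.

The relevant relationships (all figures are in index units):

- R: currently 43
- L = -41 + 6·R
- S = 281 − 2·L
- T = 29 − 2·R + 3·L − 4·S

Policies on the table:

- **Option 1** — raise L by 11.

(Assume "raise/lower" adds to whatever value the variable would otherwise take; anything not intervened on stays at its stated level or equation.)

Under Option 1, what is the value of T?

1327

Option 1 (L + 11):
  R = 43
  L = -41 + 6·43 (+11 from intervention) = 228
  S = 281 − 2·228 = -175
  T = 29 − 2·43 + 3·228 − 4·(-175) = 1327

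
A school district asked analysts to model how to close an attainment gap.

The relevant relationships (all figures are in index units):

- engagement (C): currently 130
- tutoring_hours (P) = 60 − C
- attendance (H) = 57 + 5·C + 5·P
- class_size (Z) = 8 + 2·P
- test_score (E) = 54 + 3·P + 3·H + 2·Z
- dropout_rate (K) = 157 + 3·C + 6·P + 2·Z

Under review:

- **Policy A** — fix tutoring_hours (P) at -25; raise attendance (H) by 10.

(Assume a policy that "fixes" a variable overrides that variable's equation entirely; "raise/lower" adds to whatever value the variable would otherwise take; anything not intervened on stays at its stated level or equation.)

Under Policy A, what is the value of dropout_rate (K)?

313

Policy A (P := -25, H + 10):
  C = 130
  P = -25
  Z = 8 + 2·(-25) = -42
  K = 157 + 3·130 + 6·(-25) + 2·(-42) = 313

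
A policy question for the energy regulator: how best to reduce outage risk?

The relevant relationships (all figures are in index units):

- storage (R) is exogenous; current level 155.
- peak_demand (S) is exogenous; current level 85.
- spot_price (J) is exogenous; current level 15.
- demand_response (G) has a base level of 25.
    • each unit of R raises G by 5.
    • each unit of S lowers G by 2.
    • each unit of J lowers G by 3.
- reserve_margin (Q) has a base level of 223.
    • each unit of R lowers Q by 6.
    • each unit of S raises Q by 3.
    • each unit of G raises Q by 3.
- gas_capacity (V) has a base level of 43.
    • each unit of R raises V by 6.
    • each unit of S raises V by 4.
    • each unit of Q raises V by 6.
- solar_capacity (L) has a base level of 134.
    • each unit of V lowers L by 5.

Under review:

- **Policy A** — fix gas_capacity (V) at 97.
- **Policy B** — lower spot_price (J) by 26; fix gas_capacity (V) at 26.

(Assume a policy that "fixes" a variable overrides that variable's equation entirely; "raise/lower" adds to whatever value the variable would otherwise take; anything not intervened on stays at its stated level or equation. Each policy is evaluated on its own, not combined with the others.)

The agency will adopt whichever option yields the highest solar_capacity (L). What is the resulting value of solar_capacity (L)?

4

Policy A (V := 97):
  R = 155
  S = 85
  J = 15
  G = 25 + 5·155 − 2·85 − 3·15 = 585
  Q = 223 − 6·155 + 3·85 + 3·585 = 1303
  V = 97
  L = 134 − 5·97 = -351
Policy B (J − 26, V := 26):
  R = 155
  S = 85
  J = 15 − 26 = -11
  G = 25 + 5·155 − 2·85 − 3·(-11) = 663
  Q = 223 − 6·155 + 3·85 + 3·663 = 1537
  V = 26
  L = 134 − 5·26 = 4
Comparing — Policy A: L=-351, Policy B: L=4. Highest is 4 (Policy B).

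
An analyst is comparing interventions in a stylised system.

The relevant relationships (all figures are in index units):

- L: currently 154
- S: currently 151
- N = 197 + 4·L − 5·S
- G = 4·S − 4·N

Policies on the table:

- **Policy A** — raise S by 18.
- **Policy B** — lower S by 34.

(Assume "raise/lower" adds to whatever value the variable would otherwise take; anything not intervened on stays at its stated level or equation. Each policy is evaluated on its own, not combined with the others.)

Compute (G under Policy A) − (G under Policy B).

Policy A (S + 18):
  L = 154
  S = 151 + 18 = 169
  N = 197 + 4·154 − 5·169 = -32
  G = 0 + 4·169 − 4·(-32) = 804
Policy B (S − 34):
  L = 154
  S = 151 − 34 = 117
  N = 197 + 4·154 − 5·117 = 228
  G = 0 + 4·117 − 4·228 = -444
G: 804 − (-444) = 1248

1248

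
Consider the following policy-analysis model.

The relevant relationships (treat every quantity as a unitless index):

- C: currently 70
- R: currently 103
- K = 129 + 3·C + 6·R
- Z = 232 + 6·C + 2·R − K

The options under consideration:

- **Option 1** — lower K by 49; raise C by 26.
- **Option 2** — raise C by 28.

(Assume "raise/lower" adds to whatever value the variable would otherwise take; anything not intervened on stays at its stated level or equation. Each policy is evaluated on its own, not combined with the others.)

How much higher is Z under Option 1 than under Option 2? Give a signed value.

43

Option 1 (K − 49, C + 26):
  C = 70 + 26 = 96
  R = 103
  K = 129 + 3·96 + 6·103 (−49 from intervention) = 986
  Z = 232 + 6·96 + 2·103 − 986 = 28
Option 2 (C + 28):
  C = 70 + 28 = 98
  R = 103
  K = 129 + 3·98 + 6·103 = 1041
  Z = 232 + 6·98 + 2·103 − 1041 = -15
Z: 28 − (-15) = 43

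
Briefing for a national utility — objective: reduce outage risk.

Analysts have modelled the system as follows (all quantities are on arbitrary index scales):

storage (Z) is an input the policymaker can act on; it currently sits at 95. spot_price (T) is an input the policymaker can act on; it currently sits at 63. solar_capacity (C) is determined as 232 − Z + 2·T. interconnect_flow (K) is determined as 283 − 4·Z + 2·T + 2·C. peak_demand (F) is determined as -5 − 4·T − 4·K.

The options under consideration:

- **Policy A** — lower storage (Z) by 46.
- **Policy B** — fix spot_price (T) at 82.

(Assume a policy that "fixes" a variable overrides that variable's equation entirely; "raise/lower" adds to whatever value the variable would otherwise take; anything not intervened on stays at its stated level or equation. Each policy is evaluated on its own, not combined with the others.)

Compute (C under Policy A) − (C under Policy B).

8

Policy A (Z − 46):
  Z = 95 − 46 = 49
  T = 63
  C = 232 − 49 + 2·63 = 309
Policy B (T := 82):
  Z = 95
  T = 82
  C = 232 − 95 + 2·82 = 301
C: 309 − 301 = 8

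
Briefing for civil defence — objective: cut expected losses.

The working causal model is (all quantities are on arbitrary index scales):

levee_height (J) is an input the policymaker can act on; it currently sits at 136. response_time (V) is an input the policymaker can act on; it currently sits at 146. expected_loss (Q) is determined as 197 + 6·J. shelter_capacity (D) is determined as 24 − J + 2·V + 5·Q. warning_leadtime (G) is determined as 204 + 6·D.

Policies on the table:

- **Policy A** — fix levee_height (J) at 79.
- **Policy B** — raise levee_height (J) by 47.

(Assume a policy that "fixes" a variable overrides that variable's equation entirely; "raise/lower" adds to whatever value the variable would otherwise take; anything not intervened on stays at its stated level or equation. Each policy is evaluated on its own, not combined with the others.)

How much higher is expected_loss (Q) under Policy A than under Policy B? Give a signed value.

-624

Policy A (J := 79):
  J = 79
  Q = 197 + 6·79 = 671
Policy B (J + 47):
  J = 136 + 47 = 183
  Q = 197 + 6·183 = 1295
Q: 671 − 1295 = -624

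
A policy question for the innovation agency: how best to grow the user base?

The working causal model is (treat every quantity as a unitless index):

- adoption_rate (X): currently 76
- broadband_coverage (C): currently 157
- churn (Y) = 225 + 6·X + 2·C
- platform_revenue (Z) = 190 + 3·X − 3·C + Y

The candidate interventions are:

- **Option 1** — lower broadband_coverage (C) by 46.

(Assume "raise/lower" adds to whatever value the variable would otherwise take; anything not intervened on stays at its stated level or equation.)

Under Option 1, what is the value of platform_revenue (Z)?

988

Option 1 (C − 46):
  X = 76
  C = 157 − 46 = 111
  Y = 225 + 6·76 + 2·111 = 903
  Z = 190 + 3·76 − 3·111 + 903 = 988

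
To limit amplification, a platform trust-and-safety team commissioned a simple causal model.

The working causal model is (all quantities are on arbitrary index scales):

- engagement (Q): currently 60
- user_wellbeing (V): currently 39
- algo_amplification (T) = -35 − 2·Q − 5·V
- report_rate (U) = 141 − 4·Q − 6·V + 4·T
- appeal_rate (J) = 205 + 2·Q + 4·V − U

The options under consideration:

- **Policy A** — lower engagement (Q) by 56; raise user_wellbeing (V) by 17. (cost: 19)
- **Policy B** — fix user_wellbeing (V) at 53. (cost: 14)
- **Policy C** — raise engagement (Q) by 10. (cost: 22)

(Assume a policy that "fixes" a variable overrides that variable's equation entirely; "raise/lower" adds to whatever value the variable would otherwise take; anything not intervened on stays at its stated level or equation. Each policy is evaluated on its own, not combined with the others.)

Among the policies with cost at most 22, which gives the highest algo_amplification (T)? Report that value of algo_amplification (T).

Policy A (Q − 56, V + 17):
  Q = 60 − 56 = 4
  V = 39 + 17 = 56
  T = -35 − 2·4 − 5·56 = -323
Policy B (V := 53):
  Q = 60
  V = 53
  T = -35 − 2·60 − 5·53 = -420
Policy C (Q + 10):
  Q = 60 + 10 = 70
  V = 39
  T = -35 − 2·70 − 5·39 = -370
Comparing — Policy A: T=-323, Policy B: T=-420, Policy C: T=-370. Highest is -323 (Policy A).

-323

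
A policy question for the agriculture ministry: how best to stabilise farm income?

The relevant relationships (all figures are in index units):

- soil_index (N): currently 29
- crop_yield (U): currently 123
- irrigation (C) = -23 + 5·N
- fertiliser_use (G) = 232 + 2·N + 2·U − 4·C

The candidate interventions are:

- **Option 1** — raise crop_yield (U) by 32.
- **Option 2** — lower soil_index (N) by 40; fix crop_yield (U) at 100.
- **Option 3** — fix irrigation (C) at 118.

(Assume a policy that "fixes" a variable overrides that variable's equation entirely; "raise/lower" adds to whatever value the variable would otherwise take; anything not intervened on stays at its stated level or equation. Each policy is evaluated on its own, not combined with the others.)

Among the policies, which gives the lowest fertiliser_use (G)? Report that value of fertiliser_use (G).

Option 1 (U + 32):
  N = 29
  U = 123 + 32 = 155
  C = -23 + 5·29 = 122
  G = 232 + 2·29 + 2·155 − 4·122 = 112
Option 2 (N − 40, U := 100):
  N = 29 − 40 = -11
  U = 100
  C = -23 + 5·(-11) = -78
  G = 232 + 2·(-11) + 2·100 − 4·(-78) = 722
Option 3 (C := 118):
  N = 29
  U = 123
  C = 118
  G = 232 + 2·29 + 2·123 − 4·118 = 64
Comparing — Option 1: G=112, Option 2: G=722, Option 3: G=64. Lowest is 64 (Option 3).

64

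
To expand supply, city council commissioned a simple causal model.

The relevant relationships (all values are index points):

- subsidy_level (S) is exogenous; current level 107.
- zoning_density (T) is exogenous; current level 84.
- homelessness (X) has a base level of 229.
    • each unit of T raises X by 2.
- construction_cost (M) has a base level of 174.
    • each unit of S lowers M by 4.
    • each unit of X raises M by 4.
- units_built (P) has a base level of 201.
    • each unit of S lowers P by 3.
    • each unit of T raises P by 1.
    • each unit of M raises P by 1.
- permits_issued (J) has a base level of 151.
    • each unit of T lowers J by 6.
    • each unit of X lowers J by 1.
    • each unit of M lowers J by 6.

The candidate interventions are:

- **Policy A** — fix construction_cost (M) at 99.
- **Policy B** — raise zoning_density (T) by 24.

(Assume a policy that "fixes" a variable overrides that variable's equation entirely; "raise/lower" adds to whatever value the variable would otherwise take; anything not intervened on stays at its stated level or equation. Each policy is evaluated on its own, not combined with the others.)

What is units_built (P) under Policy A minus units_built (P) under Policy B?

Policy A (M := 99):
  S = 107
  T = 84
  X = 229 + 2·84 = 397
  M = 99
  P = 201 − 3·107 + 84 + 99 = 63
Policy B (T + 24):
  S = 107
  T = 84 + 24 = 108
  X = 229 + 2·108 = 445
  M = 174 − 4·107 + 4·445 = 1526
  P = 201 − 3·107 + 108 + 1526 = 1514
P: 63 − 1514 = -1451

-1451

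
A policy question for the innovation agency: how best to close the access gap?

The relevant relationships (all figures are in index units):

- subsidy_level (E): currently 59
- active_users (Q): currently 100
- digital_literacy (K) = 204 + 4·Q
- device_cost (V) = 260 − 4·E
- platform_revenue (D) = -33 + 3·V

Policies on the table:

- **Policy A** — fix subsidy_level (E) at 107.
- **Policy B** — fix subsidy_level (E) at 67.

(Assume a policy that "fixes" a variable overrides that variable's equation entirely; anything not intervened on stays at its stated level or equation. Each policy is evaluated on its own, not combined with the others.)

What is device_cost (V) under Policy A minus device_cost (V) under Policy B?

-160

Policy A (E := 107):
  E = 107
  V = 260 − 4·107 = -168
Policy B (E := 67):
  E = 67
  V = 260 − 4·67 = -8
V: -168 − (-8) = -160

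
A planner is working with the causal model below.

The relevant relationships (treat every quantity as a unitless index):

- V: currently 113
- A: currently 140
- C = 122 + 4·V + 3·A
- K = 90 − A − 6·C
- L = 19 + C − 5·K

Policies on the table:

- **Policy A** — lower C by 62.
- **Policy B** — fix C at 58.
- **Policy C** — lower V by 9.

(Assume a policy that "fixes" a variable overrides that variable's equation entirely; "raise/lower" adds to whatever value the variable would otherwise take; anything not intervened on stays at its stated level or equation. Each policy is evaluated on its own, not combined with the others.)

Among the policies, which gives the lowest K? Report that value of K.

Policy A (C − 62):
  V = 113
  A = 140
  C = 122 + 4·113 + 3·140 (−62 from intervention) = 932
  K = 90 − 140 − 6·932 = -5642
Policy B (C := 58):
  V = 113
  A = 140
  C = 58
  K = 90 − 140 − 6·58 = -398
Policy C (V − 9):
  V = 113 − 9 = 104
  A = 140
  C = 122 + 4·104 + 3·140 = 958
  K = 90 − 140 − 6·958 = -5798
Comparing — Policy A: K=-5642, Policy B: K=-398, Policy C: K=-5798. Lowest is -5798 (Policy C).

-5798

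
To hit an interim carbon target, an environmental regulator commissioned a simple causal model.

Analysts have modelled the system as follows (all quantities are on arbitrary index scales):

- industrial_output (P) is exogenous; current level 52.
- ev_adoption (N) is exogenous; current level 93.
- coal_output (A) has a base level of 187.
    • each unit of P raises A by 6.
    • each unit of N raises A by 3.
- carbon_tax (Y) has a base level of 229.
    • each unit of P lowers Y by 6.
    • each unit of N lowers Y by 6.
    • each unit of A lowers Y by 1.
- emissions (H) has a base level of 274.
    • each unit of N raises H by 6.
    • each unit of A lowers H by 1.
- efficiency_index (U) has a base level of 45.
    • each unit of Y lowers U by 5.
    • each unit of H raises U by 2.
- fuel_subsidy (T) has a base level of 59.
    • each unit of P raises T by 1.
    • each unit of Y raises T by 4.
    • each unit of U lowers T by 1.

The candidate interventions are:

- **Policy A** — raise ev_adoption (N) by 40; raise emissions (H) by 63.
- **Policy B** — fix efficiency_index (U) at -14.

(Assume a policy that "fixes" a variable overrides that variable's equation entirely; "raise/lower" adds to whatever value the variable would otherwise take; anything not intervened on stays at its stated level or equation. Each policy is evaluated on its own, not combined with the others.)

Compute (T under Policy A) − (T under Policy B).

Policy A (N + 40, H + 63):
  P = 52
  N = 93 + 40 = 133
  A = 187 + 6·52 + 3·133 = 898
  Y = 229 − 6·52 − 6·133 − 898 = -1779
  H = 274 + 6·133 − 898 (+63 from intervention) = 237
  U = 45 − 5·(-1779) + 2·237 = 9414
  T = 59 + 52 + 4·(-1779) − 9414 = -16419
Policy B (U := -14):
  P = 52
  N = 93
  A = 187 + 6·52 + 3·93 = 778
  Y = 229 − 6·52 − 6·93 − 778 = -1419
  H = 274 + 6·93 − 778 = 54
  U = -14
  T = 59 + 52 + 4·(-1419) − (-14) = -5551
T: -16419 − (-5551) = -10868

-10868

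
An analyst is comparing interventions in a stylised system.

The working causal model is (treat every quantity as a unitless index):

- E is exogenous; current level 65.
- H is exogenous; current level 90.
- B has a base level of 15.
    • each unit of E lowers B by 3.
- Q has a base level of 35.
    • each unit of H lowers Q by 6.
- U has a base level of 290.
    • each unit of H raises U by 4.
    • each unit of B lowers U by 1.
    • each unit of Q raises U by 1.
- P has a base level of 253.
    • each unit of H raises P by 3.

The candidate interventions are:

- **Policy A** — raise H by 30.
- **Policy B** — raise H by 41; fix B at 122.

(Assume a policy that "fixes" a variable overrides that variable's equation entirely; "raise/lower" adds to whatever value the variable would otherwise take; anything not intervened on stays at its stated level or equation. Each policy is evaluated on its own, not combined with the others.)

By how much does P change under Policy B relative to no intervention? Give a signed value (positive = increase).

123

Baseline:
  H = 90
  P = 253 + 3·90 = 523
Policy B (H + 41, B := 122):
  H = 90 + 41 = 131
  P = 253 + 3·131 = 646
Change in P: 646 − 523 = 123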